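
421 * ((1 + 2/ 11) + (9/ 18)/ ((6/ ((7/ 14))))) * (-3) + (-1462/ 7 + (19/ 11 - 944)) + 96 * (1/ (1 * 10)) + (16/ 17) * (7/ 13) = -1828500097/ 680680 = -2686.28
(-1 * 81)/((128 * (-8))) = 81/1024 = 0.08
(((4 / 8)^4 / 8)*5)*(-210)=-525 / 64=-8.20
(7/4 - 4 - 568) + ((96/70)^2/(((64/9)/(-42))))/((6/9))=-410839/700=-586.91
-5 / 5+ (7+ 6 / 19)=120 / 19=6.32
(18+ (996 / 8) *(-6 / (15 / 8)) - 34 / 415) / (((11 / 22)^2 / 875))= -110530000 / 83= -1331686.75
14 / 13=1.08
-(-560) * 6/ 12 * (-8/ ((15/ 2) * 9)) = -896/ 27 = -33.19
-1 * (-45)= 45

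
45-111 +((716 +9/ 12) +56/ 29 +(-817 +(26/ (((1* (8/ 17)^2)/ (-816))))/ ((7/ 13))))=-144605105/ 812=-178085.10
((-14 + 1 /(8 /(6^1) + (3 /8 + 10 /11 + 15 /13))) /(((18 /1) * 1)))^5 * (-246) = 454942213319133256993356250 /7149341598700487684637069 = 63.63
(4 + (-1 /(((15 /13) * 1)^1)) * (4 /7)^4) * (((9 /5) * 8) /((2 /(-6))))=-168.81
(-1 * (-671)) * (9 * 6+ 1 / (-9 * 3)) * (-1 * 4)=-3910588 / 27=-144836.59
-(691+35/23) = -15928/23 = -692.52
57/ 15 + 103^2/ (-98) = -51183/ 490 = -104.46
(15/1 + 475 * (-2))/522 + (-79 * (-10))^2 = 325779265/522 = 624098.21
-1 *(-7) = 7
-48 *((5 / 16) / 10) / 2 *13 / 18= -13 / 24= -0.54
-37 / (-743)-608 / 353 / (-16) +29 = 7647386 / 262279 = 29.16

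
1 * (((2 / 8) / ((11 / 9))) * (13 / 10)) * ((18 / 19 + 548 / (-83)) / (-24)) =173901 / 2775520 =0.06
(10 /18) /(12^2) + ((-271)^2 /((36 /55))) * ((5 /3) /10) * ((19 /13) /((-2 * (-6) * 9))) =76747015 /303264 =253.07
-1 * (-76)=76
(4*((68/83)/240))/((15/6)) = 34/6225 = 0.01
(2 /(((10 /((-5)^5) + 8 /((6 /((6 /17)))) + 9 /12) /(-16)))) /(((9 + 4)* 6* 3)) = -680000 /6053463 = -0.11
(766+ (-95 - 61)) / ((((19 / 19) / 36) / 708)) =15547680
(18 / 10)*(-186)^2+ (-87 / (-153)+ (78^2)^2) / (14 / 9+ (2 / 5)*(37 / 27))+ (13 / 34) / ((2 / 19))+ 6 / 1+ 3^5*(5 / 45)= 213125961911 / 12070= 17657494.77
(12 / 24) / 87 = 1 / 174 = 0.01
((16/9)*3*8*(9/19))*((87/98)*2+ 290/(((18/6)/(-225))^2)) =30693633408/931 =32968456.94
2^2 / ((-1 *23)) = -4 / 23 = -0.17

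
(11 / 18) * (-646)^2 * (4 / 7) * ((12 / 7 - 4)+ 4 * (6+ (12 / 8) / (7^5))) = 3350661880016 / 1058841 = 3164461.78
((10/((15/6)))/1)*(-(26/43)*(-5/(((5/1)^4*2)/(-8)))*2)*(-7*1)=5824/5375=1.08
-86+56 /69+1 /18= -35245 /414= -85.13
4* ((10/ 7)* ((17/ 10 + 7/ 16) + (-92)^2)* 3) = 145133.79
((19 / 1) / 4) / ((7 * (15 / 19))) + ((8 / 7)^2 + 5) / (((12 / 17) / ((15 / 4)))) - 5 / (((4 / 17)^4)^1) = -300474347 / 188160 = -1596.91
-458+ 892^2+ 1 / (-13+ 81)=54074009 / 68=795206.01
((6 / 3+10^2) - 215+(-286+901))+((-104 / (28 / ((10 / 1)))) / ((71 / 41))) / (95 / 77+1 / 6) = 22356814 / 45937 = 486.68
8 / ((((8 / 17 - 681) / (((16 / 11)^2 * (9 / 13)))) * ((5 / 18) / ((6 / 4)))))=-8460288 / 90990185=-0.09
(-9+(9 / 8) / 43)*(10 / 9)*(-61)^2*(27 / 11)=-172300905 / 1892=-91068.13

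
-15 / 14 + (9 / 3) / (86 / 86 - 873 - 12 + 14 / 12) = -79707 / 74158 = -1.07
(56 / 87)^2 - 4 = -27140 / 7569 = -3.59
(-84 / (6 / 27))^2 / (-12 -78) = -7938 / 5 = -1587.60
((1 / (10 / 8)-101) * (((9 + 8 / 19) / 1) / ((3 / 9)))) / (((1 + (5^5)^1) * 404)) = -89679 / 39991960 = -0.00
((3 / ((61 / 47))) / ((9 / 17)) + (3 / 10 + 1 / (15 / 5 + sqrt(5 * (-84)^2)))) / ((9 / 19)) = 532 * sqrt(5) / 105813 + 211936963 / 21515310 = 9.86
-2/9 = -0.22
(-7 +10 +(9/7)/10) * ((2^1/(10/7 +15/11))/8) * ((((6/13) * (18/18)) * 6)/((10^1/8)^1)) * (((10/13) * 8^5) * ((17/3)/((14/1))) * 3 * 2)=48310124544/1271725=37987.87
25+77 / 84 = 311 / 12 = 25.92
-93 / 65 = -1.43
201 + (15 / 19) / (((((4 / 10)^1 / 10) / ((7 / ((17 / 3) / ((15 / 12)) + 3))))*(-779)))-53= 247492549 / 1672513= 147.98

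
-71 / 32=-2.22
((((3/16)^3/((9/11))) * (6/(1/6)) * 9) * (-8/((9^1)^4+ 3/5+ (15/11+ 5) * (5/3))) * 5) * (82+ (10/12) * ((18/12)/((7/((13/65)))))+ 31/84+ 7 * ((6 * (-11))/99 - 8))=-671123475/1943269888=-0.35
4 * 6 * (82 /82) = 24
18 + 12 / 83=1506 / 83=18.14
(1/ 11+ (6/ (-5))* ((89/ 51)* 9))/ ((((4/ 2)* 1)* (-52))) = 1349/ 7480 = 0.18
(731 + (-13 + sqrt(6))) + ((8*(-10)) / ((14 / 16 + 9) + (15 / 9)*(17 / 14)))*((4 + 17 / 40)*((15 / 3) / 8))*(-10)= sqrt(6) + 1806982 / 1999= 906.39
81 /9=9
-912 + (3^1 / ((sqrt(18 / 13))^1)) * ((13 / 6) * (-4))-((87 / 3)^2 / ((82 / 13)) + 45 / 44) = -1887619 / 1804-13 * sqrt(26) / 3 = -1068.45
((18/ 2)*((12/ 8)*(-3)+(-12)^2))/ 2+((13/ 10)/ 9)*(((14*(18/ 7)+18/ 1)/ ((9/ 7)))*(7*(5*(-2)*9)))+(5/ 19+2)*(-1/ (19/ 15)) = -4615077/ 1444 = -3196.04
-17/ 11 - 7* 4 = -325/ 11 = -29.55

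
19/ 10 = 1.90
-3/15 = -1/5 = -0.20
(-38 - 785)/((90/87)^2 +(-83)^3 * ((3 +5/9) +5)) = 6229287/37027202659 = 0.00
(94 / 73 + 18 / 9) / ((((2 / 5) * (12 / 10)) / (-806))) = -403000 / 73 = -5520.55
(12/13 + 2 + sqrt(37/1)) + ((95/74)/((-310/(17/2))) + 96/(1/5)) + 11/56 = sqrt(37) + 100845781/208754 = 489.17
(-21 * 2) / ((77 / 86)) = -516 / 11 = -46.91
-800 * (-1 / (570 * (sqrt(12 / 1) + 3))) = -80 / 57 + 160 * sqrt(3) / 171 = 0.22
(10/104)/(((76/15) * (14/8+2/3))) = 225/28652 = 0.01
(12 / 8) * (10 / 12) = 5 / 4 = 1.25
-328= -328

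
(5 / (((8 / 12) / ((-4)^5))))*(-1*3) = 23040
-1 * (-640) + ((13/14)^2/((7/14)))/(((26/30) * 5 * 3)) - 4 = 62341/98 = 636.13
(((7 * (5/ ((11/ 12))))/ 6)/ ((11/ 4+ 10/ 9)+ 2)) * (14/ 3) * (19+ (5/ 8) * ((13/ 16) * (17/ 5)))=1949955/ 18568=105.02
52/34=26/17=1.53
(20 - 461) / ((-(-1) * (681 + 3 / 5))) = -735 / 1136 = -0.65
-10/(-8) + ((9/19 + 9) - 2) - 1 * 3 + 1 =511/76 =6.72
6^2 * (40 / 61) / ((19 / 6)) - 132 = -144348 / 1159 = -124.55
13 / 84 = 0.15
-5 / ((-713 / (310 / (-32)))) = -25 / 368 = -0.07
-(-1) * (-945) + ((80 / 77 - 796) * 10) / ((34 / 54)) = -17764245 / 1309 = -13570.85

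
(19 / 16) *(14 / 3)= 133 / 24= 5.54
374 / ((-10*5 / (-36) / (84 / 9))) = 62832 / 25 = 2513.28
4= 4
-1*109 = -109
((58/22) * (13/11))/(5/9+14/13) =44109/23111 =1.91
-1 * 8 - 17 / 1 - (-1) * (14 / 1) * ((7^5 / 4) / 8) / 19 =362.00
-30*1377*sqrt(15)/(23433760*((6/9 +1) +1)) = -12393*sqrt(15)/18747008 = -0.00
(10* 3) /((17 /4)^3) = 1920 /4913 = 0.39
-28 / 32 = -0.88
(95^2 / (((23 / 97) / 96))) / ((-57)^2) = 77600 / 69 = 1124.64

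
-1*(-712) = 712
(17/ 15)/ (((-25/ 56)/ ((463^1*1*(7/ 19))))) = -3085432/ 7125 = -433.04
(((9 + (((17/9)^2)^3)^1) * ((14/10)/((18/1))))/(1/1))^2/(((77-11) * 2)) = 0.14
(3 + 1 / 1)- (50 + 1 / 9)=-415 / 9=-46.11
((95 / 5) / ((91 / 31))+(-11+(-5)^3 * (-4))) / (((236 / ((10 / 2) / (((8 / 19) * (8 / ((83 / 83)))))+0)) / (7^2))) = 936985 / 6136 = 152.70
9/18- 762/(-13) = 1537/26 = 59.12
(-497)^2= 247009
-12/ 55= -0.22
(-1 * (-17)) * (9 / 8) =153 / 8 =19.12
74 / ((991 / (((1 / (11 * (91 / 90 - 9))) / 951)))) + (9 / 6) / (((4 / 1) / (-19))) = -141621569271 / 19876708984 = -7.13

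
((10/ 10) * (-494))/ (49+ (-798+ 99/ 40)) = 1520/ 2297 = 0.66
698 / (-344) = -2.03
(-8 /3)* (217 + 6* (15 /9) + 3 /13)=-23632 /39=-605.95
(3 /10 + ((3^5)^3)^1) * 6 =430467219 /5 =86093443.80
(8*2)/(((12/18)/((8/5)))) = 192/5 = 38.40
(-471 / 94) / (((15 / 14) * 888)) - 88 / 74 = -249259 / 208680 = -1.19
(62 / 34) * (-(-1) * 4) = 124 / 17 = 7.29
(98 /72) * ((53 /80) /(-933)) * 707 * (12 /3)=-1836079 /671760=-2.73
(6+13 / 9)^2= 4489 / 81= 55.42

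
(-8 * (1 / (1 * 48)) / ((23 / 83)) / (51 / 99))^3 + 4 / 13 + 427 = 425.72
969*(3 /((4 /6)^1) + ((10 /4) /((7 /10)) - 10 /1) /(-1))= 148257 /14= 10589.79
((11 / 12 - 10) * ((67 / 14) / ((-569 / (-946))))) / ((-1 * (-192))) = -3454319 / 9176832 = -0.38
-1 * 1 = -1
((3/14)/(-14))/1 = -3/196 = -0.02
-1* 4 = -4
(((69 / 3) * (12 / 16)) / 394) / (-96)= -0.00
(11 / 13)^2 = 121 / 169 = 0.72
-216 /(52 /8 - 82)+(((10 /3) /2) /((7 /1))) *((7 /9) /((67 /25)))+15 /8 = 10500289 /2185272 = 4.81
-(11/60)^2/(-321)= 0.00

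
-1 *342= -342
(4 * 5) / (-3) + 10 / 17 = -6.08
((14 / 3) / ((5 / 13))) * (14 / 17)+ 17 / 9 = 9089 / 765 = 11.88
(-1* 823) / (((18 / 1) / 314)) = -14356.78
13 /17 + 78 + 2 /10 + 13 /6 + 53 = 68407 /510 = 134.13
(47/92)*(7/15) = 329/1380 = 0.24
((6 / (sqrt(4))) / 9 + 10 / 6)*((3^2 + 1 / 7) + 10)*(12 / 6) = 536 / 7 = 76.57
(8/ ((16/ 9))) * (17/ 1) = 153/ 2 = 76.50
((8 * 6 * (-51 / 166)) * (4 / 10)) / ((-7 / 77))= 26928 / 415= 64.89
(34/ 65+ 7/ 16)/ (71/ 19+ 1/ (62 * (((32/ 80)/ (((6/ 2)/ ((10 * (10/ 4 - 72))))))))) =81789129/ 318161740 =0.26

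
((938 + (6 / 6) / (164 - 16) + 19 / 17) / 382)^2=5582998688569 / 923736276544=6.04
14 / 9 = 1.56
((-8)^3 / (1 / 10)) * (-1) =5120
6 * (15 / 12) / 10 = 3 / 4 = 0.75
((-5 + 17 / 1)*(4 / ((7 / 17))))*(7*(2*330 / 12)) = 44880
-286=-286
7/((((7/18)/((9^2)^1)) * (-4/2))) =-729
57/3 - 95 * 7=-646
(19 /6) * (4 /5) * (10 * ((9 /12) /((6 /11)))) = 209 /6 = 34.83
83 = 83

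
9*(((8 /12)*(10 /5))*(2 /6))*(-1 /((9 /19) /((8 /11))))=-608 /99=-6.14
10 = 10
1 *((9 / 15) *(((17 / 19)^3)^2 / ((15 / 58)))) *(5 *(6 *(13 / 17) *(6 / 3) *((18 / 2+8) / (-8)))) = -27299590539 / 235229405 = -116.06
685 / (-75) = -137 / 15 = -9.13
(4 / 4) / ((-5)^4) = 1 / 625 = 0.00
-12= -12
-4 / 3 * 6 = -8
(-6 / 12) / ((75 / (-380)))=38 / 15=2.53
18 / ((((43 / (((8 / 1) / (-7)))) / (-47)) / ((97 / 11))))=656496 / 3311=198.28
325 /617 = 0.53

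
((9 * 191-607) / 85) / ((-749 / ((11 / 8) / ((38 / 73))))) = -111617 / 2419270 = -0.05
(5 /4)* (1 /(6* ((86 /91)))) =455 /2064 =0.22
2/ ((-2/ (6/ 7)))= -6/ 7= -0.86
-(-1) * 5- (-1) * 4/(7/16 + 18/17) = 3123/407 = 7.67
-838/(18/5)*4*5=-41900/9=-4655.56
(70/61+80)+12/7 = 35382/427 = 82.86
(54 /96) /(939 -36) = 0.00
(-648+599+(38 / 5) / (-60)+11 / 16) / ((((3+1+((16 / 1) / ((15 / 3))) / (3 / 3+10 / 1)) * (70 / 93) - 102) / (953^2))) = 18001889409163 / 40416800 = 445406.10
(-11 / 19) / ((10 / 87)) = -957 / 190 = -5.04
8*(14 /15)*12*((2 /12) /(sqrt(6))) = 112*sqrt(6) /45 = 6.10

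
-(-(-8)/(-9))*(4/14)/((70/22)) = 176/2205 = 0.08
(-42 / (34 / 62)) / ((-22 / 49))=31899 / 187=170.58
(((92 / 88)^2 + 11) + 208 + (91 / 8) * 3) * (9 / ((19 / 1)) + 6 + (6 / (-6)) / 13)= 97202785 / 59774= 1626.17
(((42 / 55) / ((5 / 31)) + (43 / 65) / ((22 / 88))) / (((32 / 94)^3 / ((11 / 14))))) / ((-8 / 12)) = -4109210517 / 18636800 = -220.49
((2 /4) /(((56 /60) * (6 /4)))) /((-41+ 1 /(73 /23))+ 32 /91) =-4745 /535868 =-0.01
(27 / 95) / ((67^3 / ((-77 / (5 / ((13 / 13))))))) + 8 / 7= 1142884847 / 1000036975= 1.14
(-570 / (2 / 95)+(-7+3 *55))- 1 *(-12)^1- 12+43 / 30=-807467 / 30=-26915.57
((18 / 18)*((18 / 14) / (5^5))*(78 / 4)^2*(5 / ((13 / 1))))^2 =1108809 / 306250000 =0.00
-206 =-206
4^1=4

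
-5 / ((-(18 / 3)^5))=5 / 7776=0.00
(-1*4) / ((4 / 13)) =-13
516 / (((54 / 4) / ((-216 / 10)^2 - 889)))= -3632984 / 225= -16146.60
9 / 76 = 0.12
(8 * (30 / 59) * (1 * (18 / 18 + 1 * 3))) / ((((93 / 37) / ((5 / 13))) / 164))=9708800 / 23777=408.33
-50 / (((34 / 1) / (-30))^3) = 168750 / 4913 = 34.35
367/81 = 4.53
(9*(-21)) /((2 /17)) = -3213 /2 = -1606.50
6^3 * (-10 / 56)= -270 / 7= -38.57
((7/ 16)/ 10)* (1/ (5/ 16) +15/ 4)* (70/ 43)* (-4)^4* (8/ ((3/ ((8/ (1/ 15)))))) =1743616/ 43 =40549.21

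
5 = 5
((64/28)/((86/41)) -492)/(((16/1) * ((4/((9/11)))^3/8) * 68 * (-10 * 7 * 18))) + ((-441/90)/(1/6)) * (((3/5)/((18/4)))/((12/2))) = -0.65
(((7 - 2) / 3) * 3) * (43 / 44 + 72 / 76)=8045 / 836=9.62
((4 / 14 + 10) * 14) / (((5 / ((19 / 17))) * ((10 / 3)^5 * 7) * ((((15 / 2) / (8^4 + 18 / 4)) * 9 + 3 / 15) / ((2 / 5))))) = 340776153 / 16503812500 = 0.02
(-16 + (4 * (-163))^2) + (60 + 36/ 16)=1700601/ 4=425150.25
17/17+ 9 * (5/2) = 47/2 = 23.50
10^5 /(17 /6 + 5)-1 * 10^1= 12755.96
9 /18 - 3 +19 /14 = -8 /7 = -1.14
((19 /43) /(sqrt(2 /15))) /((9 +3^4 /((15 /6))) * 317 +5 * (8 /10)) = 95 * sqrt(30) /5644954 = 0.00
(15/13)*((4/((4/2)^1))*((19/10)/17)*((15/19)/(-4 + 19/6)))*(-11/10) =297/1105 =0.27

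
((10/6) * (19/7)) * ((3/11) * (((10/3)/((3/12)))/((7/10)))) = 38000/1617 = 23.50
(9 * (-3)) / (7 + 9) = -27 / 16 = -1.69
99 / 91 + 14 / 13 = 197 / 91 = 2.16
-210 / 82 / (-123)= 35 / 1681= 0.02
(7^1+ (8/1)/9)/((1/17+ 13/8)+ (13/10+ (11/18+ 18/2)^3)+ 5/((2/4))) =1955340/223271143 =0.01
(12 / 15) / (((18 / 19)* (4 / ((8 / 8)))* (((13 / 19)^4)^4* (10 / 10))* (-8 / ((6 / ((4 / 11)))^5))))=-23830788163493704774886871003 / 1703466519508940392960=-13989584.12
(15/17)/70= 3/238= 0.01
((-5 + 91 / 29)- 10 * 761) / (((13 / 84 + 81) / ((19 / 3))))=-117435808 / 197693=-594.03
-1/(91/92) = -92/91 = -1.01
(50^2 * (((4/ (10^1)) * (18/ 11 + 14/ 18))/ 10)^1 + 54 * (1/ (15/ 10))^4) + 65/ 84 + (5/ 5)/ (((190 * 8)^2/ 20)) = 20242368133/ 80055360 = 252.85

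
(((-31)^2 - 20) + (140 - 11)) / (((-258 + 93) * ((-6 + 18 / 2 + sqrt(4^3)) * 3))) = -214 / 1089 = -0.20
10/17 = 0.59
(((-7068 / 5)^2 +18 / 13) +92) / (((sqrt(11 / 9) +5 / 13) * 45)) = -324733231 / 20425 +4221532003 * sqrt(11) / 306375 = 29800.86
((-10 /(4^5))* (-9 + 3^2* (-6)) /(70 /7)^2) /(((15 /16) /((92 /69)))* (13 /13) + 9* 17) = 7 /174880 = 0.00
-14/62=-7/31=-0.23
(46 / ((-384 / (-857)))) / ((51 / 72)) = 19711 / 136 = 144.93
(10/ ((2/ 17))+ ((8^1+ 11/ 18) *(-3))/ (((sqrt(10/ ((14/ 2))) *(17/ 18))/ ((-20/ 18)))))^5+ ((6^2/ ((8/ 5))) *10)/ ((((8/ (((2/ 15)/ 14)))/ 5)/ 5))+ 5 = 323113795034234375 *sqrt(70)/ 345025251+ 191331666576834215/ 22285368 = 16420792802.51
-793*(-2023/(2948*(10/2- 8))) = -1604239/8844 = -181.39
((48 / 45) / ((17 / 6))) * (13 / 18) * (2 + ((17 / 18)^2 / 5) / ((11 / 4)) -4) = -1793168 / 3408075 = -0.53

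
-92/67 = -1.37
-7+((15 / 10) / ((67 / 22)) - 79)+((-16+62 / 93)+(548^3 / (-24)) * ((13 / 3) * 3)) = -17917207973 / 201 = -89140338.17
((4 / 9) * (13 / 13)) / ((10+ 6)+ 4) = 0.02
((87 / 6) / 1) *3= 43.50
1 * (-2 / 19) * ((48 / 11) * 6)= -576 / 209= -2.76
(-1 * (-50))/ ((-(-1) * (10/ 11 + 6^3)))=275/ 1193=0.23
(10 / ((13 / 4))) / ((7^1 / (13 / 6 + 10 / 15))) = 340 / 273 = 1.25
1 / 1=1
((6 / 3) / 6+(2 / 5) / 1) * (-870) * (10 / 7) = -6380 / 7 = -911.43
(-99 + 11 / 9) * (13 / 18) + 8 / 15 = -70.08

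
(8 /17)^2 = 64 /289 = 0.22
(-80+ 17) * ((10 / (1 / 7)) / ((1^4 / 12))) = -52920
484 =484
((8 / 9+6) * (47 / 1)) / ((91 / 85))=247690 / 819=302.43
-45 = -45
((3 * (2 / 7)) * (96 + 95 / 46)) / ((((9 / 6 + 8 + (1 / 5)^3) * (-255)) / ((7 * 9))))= -2029950 / 929407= -2.18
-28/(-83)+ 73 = 6087/83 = 73.34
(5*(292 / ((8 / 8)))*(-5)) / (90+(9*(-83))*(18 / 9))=1825 / 351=5.20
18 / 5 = 3.60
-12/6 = -2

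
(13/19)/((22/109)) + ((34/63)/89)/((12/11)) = 11937220/3515589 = 3.40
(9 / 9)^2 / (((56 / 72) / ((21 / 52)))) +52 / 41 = 3811 / 2132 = 1.79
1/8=0.12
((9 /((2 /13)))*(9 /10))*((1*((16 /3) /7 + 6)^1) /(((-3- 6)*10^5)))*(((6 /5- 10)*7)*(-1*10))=-30459 /125000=-0.24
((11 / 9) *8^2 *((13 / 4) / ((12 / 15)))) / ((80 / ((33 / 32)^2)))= 17303 / 4096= 4.22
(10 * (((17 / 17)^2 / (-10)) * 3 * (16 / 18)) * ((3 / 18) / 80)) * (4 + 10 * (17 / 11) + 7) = -97 / 660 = -0.15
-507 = -507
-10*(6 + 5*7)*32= -13120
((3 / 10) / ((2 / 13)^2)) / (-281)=-507 / 11240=-0.05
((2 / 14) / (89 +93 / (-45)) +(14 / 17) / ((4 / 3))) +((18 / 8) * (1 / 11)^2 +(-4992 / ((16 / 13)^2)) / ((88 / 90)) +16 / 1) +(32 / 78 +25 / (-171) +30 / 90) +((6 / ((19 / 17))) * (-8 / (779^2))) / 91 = -1516669203960971366 / 452310088100013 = -3353.16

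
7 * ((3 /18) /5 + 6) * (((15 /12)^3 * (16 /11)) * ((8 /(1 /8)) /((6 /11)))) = 126700 /9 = 14077.78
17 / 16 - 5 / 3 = -0.60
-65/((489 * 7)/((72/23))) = -1560/26243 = -0.06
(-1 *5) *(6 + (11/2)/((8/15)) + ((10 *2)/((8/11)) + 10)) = -4305/16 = -269.06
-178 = -178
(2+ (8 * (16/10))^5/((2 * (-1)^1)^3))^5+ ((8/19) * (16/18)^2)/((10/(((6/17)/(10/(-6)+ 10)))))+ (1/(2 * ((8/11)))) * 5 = -2025411677838570171247645790988215960812517791/13861656188964843750000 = -146116138665377128027944.40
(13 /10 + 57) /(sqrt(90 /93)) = 583*sqrt(930) /300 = 59.26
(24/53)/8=3/53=0.06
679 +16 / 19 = 12917 / 19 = 679.84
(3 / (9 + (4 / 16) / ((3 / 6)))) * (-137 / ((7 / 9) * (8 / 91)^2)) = -4375917 / 608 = -7197.23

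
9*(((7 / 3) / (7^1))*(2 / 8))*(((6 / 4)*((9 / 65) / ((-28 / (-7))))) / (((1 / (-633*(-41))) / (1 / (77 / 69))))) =145051317 / 160160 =905.67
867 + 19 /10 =8689 /10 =868.90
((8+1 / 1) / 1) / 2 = 9 / 2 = 4.50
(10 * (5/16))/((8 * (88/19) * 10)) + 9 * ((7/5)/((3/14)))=58.81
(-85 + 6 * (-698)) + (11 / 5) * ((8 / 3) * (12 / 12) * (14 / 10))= -319859 / 75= -4264.79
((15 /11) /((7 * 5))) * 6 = 0.23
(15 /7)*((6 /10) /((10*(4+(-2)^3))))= -9 /280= -0.03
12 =12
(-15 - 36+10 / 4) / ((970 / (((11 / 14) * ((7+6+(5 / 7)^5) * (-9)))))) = 2742498 / 588245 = 4.66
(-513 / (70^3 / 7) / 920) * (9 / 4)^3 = -373977 / 2885120000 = -0.00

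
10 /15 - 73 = -217 /3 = -72.33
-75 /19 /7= -75 /133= -0.56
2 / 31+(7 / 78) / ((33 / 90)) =1371 / 4433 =0.31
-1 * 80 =-80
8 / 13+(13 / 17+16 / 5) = 4.58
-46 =-46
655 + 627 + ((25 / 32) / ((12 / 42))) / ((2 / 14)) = 83273 / 64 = 1301.14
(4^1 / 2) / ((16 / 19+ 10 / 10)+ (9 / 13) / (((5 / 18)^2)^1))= 12350 / 66779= 0.18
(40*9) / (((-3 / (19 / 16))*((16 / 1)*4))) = -285 / 128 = -2.23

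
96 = 96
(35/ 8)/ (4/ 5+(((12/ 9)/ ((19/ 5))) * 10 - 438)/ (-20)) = 9975/ 51356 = 0.19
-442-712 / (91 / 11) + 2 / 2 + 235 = -26578 / 91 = -292.07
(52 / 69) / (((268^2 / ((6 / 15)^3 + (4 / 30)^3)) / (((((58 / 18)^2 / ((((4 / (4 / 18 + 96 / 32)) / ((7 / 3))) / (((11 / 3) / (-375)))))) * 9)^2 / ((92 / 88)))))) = 3530234177679209 / 1796875144998064453125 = 0.00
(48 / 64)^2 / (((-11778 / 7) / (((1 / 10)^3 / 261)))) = -7 / 5464992000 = -0.00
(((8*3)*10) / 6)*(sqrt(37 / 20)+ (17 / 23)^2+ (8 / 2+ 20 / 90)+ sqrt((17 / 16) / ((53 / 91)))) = 10*sqrt(81991) / 53+ 4*sqrt(185)+ 908120 / 4761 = 299.17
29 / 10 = 2.90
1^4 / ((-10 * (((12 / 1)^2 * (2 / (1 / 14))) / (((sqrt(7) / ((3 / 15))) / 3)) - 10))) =-0.00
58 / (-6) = -29 / 3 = -9.67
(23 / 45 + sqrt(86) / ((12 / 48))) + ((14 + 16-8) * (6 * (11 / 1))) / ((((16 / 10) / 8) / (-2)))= -653377 / 45 + 4 * sqrt(86)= -14482.39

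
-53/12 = -4.42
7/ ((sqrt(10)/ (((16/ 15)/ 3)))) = 56*sqrt(10)/ 225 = 0.79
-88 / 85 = -1.04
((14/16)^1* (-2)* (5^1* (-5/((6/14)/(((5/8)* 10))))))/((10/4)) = 6125/24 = 255.21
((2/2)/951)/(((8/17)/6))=17/1268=0.01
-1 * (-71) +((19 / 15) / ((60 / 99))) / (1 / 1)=7309 / 100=73.09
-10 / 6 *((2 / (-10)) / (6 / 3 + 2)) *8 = 2 / 3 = 0.67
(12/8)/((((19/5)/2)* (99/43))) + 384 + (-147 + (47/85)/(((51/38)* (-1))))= 214662956/906015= 236.93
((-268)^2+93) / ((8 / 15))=1078755 / 8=134844.38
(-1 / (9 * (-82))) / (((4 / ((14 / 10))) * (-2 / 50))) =-35 / 2952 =-0.01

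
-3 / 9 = -1 / 3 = -0.33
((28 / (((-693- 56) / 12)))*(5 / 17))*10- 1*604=-605.32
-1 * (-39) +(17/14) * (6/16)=4419/112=39.46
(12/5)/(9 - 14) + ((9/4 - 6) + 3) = -123/100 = -1.23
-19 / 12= -1.58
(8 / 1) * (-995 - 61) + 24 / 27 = -76024 / 9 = -8447.11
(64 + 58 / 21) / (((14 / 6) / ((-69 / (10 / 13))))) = -628797 / 245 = -2566.52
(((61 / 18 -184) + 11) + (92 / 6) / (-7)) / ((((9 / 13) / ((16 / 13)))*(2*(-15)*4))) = 21647 / 8505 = 2.55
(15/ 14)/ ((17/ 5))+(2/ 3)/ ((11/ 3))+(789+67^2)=5278.50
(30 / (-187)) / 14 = -15 / 1309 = -0.01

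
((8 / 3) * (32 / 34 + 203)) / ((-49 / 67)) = -1858312 / 2499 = -743.62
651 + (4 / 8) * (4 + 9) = 1315 / 2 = 657.50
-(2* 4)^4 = -4096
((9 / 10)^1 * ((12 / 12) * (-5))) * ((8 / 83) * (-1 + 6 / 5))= -36 / 415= -0.09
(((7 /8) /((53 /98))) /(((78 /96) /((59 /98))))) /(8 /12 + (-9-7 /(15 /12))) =-12390 /144001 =-0.09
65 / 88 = 0.74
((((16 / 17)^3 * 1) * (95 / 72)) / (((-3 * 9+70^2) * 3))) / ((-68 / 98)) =-1191680 / 10988941491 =-0.00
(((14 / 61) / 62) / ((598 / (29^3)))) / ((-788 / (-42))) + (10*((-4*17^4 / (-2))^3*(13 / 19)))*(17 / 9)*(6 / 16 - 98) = -448042589656429115902970367827 / 76187731932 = -5880770805151694640.99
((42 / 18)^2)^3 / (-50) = -117649 / 36450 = -3.23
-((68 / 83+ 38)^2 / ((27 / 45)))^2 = -299364048579600 / 47458321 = -6307935.94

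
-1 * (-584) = 584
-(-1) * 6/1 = 6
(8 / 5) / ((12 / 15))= 2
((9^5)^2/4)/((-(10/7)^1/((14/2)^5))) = -410216697993249/40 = -10255417449831.22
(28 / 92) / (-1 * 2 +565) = 7 / 12949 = 0.00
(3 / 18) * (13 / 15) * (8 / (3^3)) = 52 / 1215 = 0.04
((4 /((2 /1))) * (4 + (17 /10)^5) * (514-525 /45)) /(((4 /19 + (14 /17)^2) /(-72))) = -45177606072027 /30500000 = -1481232.99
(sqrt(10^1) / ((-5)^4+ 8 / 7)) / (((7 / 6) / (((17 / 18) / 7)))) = 17 * sqrt(10) / 92043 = 0.00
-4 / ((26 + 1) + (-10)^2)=-4 / 127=-0.03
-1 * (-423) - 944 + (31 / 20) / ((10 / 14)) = -51883 / 100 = -518.83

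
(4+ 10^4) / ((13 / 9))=90036 / 13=6925.85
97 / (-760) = -97 / 760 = -0.13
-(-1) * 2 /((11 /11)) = 2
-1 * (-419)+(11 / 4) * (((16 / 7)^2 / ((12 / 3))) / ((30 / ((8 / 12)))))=924071 / 2205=419.08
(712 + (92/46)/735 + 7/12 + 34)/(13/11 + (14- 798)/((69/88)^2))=-38317469091/65387915740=-0.59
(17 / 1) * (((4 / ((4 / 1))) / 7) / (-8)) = -17 / 56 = -0.30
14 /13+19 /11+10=1831 /143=12.80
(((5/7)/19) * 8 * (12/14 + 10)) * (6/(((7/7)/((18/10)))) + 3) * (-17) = -37536/49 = -766.04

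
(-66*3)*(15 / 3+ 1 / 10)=-5049 / 5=-1009.80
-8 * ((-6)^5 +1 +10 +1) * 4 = 248448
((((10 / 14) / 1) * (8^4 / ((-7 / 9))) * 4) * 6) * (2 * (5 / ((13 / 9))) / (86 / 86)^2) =-398131200 / 637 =-625009.73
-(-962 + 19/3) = 2867/3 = 955.67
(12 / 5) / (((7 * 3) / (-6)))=-24 / 35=-0.69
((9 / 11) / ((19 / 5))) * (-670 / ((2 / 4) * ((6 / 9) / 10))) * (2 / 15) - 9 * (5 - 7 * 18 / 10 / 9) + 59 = -575203 / 1045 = -550.43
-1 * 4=-4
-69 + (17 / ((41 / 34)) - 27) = -3358 / 41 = -81.90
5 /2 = 2.50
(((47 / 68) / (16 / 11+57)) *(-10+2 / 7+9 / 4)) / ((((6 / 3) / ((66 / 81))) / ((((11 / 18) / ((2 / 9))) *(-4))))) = 13074413 / 33055344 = 0.40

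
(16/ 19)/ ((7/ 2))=32/ 133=0.24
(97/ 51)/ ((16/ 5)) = 485/ 816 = 0.59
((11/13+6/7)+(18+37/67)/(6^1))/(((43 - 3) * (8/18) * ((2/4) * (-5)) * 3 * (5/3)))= -526269/24388000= -0.02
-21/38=-0.55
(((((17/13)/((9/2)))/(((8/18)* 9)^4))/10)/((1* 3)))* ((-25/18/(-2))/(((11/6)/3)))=85/1976832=0.00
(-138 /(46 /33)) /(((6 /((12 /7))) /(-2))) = 396 /7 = 56.57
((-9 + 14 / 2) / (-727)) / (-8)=-1 / 2908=-0.00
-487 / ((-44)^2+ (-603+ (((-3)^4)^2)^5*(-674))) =487 / 8194266519404370010541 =0.00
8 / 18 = 4 / 9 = 0.44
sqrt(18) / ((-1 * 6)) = -sqrt(2) / 2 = -0.71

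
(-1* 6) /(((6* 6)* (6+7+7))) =-1 /120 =-0.01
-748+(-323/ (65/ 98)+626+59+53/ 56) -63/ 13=-2016139/ 3640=-553.88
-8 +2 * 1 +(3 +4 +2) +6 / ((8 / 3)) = 21 / 4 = 5.25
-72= -72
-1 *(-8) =8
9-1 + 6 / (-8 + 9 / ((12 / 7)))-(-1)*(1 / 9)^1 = 5.93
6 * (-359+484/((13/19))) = 27174/13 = 2090.31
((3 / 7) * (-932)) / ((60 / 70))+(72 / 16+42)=-839 / 2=-419.50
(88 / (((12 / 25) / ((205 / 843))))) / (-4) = -56375 / 5058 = -11.15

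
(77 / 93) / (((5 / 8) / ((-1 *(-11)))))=6776 / 465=14.57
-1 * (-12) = 12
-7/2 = -3.50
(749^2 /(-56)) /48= -80143 /384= -208.71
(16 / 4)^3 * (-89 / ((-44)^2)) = -356 / 121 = -2.94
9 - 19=-10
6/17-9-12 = -351/17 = -20.65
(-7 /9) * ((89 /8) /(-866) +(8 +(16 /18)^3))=-307204457 /45454608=-6.76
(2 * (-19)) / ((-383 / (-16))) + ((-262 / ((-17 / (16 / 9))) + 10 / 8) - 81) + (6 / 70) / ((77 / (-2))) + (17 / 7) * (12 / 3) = -27937893031 / 631697220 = -44.23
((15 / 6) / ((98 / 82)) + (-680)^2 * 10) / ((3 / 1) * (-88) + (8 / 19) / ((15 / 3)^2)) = -215247297375 / 12288416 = -17516.28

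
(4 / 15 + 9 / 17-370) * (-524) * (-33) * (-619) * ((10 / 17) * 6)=4030903051824 / 289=13947761425.00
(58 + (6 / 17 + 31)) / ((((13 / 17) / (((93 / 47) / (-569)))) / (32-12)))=-2825340 / 347659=-8.13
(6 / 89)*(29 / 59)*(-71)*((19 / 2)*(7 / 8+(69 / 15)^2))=-517218741 / 1050200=-492.50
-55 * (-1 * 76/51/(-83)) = -4180/4233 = -0.99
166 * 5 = 830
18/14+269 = 1892/7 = 270.29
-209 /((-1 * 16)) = 209 /16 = 13.06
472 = 472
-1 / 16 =-0.06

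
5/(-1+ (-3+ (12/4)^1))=-5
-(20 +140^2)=-19620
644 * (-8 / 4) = -1288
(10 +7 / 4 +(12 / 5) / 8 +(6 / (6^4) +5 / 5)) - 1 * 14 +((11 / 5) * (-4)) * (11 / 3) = -35869 / 1080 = -33.21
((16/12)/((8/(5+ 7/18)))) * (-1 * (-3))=97/36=2.69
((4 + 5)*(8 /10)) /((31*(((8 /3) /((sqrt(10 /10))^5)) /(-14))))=-189 /155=-1.22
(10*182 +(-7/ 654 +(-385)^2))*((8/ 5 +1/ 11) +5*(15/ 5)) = 15013801719/ 5995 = 2504387.28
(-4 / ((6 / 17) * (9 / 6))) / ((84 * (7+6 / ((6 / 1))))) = -17 / 1512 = -0.01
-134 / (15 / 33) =-1474 / 5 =-294.80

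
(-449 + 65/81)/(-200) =4538/2025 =2.24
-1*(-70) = 70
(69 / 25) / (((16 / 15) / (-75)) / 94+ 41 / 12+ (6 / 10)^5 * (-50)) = -5.85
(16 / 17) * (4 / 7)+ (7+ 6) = 1611 / 119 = 13.54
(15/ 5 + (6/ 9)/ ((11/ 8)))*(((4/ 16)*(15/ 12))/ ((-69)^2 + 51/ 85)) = 2875/ 12570624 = 0.00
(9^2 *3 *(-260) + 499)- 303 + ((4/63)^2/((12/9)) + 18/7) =-83324426/1323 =-62981.43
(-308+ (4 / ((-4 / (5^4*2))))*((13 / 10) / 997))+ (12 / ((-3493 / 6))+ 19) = -1012196478 / 3482521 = -290.65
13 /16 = 0.81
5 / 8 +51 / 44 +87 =7813 / 88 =88.78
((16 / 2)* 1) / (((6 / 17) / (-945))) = -21420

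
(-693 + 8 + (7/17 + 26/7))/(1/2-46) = 14.96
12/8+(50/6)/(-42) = 82/63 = 1.30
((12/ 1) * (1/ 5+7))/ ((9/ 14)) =672/ 5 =134.40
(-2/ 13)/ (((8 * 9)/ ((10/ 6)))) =-5/ 1404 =-0.00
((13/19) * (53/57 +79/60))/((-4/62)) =-1032083/43320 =-23.82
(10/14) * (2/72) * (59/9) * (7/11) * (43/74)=12685/263736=0.05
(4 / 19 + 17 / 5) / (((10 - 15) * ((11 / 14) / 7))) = -33614 / 5225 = -6.43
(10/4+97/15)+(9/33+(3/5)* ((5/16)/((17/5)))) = 417139/44880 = 9.29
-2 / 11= -0.18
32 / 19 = 1.68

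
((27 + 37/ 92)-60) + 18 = -1343/ 92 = -14.60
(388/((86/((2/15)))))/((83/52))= 0.38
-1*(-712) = 712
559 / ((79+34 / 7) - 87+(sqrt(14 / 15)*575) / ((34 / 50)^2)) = 10784983209 / 8859656160629+568962428125*sqrt(210) / 17719312321258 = 0.47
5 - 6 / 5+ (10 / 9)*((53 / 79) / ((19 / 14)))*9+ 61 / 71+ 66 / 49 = 285889376 / 26109895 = 10.95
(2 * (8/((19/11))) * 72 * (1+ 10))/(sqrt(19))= 139392 * sqrt(19)/361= 1683.09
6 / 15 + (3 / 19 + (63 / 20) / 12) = 1247 / 1520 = 0.82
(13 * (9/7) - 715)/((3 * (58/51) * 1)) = -41548/203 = -204.67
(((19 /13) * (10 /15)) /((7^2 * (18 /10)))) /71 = 190 /1221129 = 0.00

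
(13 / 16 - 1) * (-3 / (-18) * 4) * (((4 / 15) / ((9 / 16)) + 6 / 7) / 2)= -629 / 7560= -0.08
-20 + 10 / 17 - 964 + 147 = -14219 / 17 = -836.41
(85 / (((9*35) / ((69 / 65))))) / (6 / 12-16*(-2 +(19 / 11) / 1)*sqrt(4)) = 8602 / 277095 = 0.03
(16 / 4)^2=16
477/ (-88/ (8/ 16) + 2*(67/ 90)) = -21465/ 7853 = -2.73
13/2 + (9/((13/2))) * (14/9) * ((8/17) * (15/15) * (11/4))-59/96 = 184001/21216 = 8.67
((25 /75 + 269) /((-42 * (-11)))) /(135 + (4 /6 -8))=404 /88473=0.00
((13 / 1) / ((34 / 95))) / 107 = 1235 / 3638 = 0.34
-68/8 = -8.50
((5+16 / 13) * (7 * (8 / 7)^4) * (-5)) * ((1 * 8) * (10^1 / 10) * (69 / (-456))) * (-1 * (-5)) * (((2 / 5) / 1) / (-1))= -76308480 / 84721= -900.70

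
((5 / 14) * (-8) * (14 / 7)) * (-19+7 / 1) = 480 / 7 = 68.57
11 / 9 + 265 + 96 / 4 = 2612 / 9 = 290.22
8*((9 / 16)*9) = 81 / 2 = 40.50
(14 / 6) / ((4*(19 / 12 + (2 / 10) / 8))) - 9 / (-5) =2.16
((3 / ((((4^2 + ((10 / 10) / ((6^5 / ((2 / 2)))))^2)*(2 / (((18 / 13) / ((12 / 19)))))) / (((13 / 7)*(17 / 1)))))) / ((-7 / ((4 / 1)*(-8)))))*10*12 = 168744166686720 / 47405482033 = 3559.59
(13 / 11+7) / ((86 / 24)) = 1080 / 473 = 2.28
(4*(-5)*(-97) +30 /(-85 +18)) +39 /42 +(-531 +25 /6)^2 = 4718974027 /16884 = 279493.84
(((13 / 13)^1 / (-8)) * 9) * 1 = -9 / 8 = -1.12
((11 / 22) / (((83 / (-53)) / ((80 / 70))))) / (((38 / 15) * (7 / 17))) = -27030 / 77273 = -0.35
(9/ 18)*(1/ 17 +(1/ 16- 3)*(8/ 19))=-761/ 1292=-0.59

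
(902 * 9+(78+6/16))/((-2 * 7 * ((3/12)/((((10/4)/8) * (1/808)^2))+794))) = -29805/26629792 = -0.00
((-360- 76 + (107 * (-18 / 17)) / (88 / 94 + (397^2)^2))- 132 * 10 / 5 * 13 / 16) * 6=-77465326855070433 / 19847636908667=-3903.00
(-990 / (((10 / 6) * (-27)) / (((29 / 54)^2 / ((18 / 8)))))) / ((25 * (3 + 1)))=9251 / 328050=0.03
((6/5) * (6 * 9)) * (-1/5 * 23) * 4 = -29808/25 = -1192.32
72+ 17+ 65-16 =138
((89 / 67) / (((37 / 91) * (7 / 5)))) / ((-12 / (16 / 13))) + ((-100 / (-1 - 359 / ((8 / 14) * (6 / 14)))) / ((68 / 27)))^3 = -47696976248947246780 / 199298767313042136687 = -0.24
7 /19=0.37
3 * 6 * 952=17136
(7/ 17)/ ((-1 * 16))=-7/ 272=-0.03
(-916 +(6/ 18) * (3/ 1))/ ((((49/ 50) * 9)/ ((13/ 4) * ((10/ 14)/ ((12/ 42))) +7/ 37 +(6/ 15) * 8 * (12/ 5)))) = -36098885/ 21756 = -1659.26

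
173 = 173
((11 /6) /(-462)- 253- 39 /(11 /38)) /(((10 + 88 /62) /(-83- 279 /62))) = 2970.96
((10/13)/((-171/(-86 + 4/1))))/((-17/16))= -13120/37791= -0.35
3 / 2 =1.50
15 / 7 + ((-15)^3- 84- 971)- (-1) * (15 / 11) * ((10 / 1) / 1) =-339895 / 77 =-4414.22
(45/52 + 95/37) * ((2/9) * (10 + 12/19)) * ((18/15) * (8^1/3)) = 2134736/82251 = 25.95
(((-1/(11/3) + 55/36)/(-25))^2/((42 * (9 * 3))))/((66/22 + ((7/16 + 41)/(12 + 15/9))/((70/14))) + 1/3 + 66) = 1446767/45529538447250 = 0.00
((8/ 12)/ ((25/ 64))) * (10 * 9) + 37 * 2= 1138/ 5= 227.60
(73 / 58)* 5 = 365 / 58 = 6.29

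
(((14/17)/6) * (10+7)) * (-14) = -98/3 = -32.67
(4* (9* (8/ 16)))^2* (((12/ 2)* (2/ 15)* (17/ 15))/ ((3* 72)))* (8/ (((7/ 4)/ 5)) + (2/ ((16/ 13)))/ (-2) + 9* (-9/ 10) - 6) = 75633/ 7000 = 10.80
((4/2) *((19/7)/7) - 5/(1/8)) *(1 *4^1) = -7688/49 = -156.90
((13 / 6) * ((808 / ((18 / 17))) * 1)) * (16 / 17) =42016 / 27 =1556.15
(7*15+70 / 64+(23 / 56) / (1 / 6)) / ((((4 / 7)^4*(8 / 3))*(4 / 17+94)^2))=2410471259 / 56063950848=0.04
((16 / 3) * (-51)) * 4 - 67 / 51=-55555 / 51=-1089.31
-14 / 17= -0.82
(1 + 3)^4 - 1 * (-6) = 262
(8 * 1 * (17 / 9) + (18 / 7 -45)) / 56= -1721 / 3528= -0.49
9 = 9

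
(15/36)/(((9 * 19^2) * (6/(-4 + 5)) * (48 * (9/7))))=35/101056896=0.00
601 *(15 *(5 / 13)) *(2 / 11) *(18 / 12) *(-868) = -117375300 / 143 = -820806.29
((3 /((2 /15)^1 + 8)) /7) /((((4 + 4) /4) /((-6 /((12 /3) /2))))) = -135 /1708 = -0.08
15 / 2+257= 529 / 2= 264.50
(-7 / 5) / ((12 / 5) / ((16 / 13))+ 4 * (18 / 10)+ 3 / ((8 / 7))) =-56 / 471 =-0.12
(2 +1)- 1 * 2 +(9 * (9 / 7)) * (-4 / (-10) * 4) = 683 / 35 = 19.51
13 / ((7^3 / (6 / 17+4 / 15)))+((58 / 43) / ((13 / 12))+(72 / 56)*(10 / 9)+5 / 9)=477100853 / 146678805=3.25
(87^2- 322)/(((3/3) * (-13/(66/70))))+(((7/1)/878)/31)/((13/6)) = -250354248/476315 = -525.61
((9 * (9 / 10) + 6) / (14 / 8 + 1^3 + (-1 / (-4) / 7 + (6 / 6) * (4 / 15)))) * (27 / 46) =79947 / 29486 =2.71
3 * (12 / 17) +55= 971 / 17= 57.12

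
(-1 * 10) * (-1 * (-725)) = -7250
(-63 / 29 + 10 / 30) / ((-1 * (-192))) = -5 / 522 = -0.01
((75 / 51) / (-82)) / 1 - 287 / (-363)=391003 / 506022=0.77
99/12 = 33/4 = 8.25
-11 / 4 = -2.75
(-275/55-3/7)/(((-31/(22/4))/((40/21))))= 8360/4557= 1.83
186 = 186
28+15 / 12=29.25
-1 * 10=-10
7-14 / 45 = 301 / 45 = 6.69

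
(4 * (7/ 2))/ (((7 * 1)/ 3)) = 6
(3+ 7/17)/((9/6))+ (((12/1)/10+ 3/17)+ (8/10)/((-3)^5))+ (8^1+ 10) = 447133/20655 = 21.65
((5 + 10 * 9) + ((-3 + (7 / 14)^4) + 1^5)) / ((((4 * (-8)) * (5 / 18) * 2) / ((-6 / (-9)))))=-4467 / 1280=-3.49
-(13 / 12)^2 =-169 / 144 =-1.17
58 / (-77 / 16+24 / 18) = -2784 / 167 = -16.67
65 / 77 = 0.84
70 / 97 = 0.72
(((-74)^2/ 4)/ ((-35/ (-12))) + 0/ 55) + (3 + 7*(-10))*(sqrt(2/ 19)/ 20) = 16428/ 35 - 67*sqrt(38)/ 380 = 468.28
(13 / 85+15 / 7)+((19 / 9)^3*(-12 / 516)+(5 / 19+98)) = 35558324198 / 354377835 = 100.34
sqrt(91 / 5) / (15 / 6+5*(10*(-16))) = -2*sqrt(455) / 7975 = -0.01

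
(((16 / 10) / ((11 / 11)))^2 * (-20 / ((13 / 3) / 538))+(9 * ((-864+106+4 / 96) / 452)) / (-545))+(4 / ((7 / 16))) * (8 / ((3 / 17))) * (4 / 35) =-23761040174357 / 3766045920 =-6309.28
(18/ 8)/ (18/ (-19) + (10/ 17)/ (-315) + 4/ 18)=-183141/ 59176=-3.09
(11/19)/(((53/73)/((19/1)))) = 803/53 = 15.15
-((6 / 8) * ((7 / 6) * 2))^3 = -343 / 64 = -5.36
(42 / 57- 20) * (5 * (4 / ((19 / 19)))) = -7320 / 19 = -385.26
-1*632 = -632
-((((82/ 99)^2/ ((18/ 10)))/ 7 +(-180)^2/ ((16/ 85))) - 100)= -106219106195/ 617463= -172025.05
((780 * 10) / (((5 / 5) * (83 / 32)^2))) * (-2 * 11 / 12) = -14643200 / 6889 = -2125.59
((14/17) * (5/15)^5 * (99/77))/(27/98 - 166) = -196/7454619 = -0.00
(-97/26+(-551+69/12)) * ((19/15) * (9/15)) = -417.23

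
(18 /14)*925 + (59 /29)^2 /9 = 63036292 /52983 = 1189.75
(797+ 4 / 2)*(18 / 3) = 4794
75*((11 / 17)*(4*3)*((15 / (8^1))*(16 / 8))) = 37125 / 17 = 2183.82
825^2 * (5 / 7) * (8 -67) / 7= -200784375 / 49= -4097640.31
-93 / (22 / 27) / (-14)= 2511 / 308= 8.15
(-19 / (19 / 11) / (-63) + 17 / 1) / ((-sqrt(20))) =-541 * sqrt(5) / 315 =-3.84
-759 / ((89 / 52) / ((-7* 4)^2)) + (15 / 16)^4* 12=-506955153333 / 1458176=-347663.90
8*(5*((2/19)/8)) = 10/19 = 0.53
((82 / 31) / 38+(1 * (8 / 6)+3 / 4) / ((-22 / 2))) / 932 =-9313 / 72461136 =-0.00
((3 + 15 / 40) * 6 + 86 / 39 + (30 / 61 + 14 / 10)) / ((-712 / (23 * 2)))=-26643821 / 16938480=-1.57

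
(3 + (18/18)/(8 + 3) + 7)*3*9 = 2997/11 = 272.45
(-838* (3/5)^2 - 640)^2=554225764/625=886761.22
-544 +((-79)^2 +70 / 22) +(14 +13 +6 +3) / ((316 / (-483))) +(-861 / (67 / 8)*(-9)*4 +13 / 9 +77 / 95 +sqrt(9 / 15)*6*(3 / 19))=9349.16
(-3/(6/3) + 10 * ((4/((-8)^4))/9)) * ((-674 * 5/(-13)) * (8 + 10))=-11638295/1664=-6994.17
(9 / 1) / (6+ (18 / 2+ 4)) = 9 / 19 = 0.47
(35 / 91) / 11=5 / 143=0.03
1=1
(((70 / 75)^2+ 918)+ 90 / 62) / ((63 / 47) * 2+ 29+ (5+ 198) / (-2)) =-603409594 / 45776925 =-13.18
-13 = -13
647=647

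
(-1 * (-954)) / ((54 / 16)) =282.67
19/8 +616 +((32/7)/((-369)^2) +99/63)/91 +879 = 1039005240727/693876456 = 1497.39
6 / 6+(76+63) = 140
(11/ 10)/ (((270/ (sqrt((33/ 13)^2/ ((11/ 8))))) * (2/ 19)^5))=27237089 * sqrt(22)/ 187200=682.44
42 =42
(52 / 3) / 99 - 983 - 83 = -316550 / 297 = -1065.82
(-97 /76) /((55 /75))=-1455 /836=-1.74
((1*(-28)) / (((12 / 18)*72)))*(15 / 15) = -7 / 12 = -0.58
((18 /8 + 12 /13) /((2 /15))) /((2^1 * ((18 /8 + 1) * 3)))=825 /676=1.22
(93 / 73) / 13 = 93 / 949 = 0.10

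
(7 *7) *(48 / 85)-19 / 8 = 17201 / 680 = 25.30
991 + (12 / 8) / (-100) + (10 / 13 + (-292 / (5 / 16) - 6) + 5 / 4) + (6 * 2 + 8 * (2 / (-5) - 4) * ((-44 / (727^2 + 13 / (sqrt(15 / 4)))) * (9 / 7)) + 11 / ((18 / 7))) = 47279443516985322547 / 686345514626608200 - 1812096 * sqrt(15) / 146655024492865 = 68.89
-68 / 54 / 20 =-17 / 270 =-0.06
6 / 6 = 1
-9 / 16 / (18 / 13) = -0.41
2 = 2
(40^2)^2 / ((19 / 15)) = 38400000 / 19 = 2021052.63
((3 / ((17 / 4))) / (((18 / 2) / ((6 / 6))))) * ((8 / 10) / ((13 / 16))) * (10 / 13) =512 / 8619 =0.06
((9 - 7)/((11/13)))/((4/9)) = 5.32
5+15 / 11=70 / 11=6.36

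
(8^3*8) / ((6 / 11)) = 22528 / 3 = 7509.33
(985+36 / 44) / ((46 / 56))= 303632 / 253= 1200.13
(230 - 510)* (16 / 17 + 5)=-28280 / 17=-1663.53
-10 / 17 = -0.59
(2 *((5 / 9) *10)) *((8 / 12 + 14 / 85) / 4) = 1060 / 459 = 2.31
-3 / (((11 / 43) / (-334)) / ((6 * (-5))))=-117507.27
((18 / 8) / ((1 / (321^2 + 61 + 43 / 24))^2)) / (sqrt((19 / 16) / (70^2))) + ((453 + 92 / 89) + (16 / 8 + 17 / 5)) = 204448 / 445 + 214308699817835 * sqrt(19) / 608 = 1536430864320.51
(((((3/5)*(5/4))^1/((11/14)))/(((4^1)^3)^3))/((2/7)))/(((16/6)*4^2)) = 441/1476395008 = 0.00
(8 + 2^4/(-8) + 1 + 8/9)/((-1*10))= -71/90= -0.79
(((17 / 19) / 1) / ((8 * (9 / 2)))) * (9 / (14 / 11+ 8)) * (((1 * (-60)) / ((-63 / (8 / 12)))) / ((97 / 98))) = 770 / 49761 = 0.02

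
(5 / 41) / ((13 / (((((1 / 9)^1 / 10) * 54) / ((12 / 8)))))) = 2 / 533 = 0.00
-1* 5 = -5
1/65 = 0.02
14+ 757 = 771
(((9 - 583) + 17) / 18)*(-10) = 2785 / 9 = 309.44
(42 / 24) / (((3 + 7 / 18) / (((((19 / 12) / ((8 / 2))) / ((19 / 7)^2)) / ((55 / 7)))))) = 0.00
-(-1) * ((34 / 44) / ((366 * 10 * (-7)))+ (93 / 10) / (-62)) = -84563 / 563640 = -0.15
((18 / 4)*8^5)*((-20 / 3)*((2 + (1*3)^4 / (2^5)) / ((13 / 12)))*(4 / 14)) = -106905600 / 91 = -1174786.81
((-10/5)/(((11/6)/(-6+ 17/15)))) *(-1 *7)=-37.16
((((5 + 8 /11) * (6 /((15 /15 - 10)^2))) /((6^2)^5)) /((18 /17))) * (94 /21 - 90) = -7633 /13468840704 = -0.00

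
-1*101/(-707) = 0.14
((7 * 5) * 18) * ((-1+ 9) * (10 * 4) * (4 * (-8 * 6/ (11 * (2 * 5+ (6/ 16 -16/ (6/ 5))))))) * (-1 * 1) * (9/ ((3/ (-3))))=8360755200/ 781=10705192.32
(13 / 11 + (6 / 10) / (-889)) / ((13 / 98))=8.90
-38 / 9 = -4.22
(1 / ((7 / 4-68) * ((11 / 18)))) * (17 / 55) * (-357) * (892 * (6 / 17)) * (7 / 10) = 481487328 / 801625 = 600.64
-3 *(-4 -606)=1830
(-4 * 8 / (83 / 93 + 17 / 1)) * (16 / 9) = -124 / 39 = -3.18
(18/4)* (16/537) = 24/179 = 0.13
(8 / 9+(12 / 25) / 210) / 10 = 3509 / 39375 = 0.09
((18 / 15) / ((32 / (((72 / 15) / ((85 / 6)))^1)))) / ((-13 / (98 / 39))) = -882 / 359125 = -0.00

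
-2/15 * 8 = -16/15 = -1.07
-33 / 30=-11 / 10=-1.10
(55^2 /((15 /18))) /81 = 44.81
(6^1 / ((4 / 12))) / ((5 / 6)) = 108 / 5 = 21.60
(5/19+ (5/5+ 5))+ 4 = 195/19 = 10.26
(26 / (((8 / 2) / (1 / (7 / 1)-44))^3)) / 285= -376147759 / 3128160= -120.25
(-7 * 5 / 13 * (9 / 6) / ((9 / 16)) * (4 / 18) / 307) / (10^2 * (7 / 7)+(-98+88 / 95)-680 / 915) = -231800 / 97376409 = -0.00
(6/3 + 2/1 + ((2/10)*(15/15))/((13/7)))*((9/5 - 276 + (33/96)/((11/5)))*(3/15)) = -225.14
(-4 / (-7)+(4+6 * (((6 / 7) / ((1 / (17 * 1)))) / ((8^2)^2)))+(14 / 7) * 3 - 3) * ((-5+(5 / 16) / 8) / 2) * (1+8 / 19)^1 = -133302375 / 4980736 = -26.76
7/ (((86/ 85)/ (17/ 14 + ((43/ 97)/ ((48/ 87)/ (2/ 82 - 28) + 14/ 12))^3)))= 194941503159069378681721/ 22150858425994109164700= 8.80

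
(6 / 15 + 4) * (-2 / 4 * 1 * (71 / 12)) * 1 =-781 / 60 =-13.02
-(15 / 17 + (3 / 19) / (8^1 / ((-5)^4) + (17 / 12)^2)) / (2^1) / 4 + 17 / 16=885344617 / 939423536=0.94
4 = 4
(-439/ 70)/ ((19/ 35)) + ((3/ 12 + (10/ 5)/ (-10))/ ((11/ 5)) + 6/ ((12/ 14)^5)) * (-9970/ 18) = -17569475443/ 2437776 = -7207.17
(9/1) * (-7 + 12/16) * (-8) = 450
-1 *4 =-4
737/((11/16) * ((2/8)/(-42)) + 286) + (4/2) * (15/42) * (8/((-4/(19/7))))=-4453826/3424463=-1.30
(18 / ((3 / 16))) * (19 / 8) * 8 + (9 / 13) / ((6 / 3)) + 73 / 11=523661 / 286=1830.98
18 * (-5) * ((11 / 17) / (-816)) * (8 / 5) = 33 / 289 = 0.11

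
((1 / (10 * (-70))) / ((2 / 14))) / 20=-0.00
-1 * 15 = -15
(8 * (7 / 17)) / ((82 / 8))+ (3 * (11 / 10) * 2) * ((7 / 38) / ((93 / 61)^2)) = 322402829 / 381795690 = 0.84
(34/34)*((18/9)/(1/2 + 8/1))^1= 4/17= 0.24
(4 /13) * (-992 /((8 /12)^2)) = -8928 /13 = -686.77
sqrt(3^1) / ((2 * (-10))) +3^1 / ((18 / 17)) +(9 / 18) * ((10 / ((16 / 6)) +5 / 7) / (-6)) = 827 / 336 - sqrt(3) / 20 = 2.37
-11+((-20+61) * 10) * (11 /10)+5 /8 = 3525 /8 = 440.62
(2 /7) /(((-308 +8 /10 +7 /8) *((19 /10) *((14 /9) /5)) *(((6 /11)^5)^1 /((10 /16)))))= -0.02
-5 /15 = -1 /3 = -0.33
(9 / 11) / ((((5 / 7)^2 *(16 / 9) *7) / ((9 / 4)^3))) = 413343 / 281600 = 1.47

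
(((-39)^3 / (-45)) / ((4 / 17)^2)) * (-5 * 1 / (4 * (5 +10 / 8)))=-1904799 / 400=-4762.00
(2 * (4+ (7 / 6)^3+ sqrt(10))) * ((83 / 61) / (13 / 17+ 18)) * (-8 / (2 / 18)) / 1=-3406154 / 58377 - 203184 * sqrt(10) / 19459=-91.37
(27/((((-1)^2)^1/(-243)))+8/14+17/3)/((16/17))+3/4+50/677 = -792013223/113736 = -6963.61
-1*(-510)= 510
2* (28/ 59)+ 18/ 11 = 1678/ 649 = 2.59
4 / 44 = 1 / 11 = 0.09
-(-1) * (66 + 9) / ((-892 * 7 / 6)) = -225 / 3122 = -0.07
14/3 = 4.67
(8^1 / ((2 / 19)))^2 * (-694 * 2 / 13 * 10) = -80170880 / 13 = -6166990.77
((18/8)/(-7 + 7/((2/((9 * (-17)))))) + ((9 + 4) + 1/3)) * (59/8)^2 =302056813/416640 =724.98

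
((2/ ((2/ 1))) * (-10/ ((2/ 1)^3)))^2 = 25/ 16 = 1.56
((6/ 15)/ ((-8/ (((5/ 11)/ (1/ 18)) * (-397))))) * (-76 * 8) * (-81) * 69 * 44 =24282908352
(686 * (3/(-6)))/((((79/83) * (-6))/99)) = 939477/158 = 5946.06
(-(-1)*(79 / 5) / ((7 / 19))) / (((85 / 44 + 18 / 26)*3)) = 572 / 105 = 5.45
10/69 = 0.14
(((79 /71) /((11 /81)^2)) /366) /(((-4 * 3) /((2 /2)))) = -57591 /4192408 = -0.01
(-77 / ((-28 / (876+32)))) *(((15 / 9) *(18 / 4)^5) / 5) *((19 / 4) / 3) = 311273523 / 128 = 2431824.40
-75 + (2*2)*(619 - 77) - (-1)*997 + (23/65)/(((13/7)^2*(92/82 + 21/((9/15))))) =50270591857/16268785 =3090.00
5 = 5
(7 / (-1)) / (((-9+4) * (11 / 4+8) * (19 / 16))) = 0.11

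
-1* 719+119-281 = -881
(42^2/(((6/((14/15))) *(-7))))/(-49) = 4/5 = 0.80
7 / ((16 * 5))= 0.09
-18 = -18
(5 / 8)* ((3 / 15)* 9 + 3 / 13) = 33 / 26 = 1.27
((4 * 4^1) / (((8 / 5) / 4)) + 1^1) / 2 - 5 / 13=20.12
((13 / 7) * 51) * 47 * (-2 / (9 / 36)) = -249288 / 7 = -35612.57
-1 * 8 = -8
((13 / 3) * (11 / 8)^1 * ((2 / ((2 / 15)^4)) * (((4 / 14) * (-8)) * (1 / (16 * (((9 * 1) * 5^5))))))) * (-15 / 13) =99 / 448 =0.22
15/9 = 5/3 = 1.67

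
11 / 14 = 0.79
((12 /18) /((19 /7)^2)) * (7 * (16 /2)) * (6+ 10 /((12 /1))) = 34.63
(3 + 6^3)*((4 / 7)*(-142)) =-124392 / 7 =-17770.29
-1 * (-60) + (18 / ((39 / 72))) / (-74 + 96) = 8796 / 143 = 61.51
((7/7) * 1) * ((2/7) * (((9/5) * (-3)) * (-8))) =432/35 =12.34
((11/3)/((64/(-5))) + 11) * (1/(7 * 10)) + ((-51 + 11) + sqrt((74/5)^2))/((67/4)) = -1216933/900480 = -1.35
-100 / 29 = -3.45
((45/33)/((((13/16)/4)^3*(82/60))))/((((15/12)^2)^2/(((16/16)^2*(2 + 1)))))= 3623878656/24771175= 146.29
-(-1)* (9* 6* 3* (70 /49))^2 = 2624400 /49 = 53559.18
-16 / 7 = -2.29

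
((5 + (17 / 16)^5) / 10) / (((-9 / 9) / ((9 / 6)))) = -19988211 / 20971520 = -0.95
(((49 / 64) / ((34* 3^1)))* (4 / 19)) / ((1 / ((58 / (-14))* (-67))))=13601 / 31008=0.44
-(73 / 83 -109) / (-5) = -8974 / 415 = -21.62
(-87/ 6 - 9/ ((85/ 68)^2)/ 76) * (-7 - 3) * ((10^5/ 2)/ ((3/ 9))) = 415410000/ 19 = 21863684.21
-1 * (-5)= 5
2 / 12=1 / 6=0.17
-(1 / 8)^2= -1 / 64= -0.02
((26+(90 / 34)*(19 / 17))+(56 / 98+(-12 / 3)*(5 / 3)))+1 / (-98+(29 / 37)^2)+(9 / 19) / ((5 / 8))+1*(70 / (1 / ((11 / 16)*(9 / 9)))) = 44112902697859 / 614935113240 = 71.74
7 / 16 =0.44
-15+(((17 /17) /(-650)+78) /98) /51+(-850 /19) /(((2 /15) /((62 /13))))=-1615.19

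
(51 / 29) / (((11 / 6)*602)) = 153 / 96019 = 0.00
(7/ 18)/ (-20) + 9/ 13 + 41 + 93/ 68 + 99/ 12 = 4080673/ 79560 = 51.29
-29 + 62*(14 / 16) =101 / 4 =25.25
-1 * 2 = -2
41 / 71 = 0.58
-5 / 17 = -0.29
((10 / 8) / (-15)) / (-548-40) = 1 / 7056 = 0.00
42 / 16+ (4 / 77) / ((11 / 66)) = 1809 / 616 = 2.94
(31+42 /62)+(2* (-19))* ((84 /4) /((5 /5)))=-23756 /31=-766.32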